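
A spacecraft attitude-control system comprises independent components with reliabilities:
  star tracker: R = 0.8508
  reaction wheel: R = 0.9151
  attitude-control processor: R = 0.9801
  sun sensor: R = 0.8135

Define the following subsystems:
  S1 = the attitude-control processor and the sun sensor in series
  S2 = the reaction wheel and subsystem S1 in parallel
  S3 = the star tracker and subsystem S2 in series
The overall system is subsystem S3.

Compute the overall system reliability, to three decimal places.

0.836

Series (attitude-control processor and sun sensor): 0.98010 × 0.81350 = 0.79731
Parallel (reaction wheel and [0.79731]): 1 − (1 − 0.91510)(1 − 0.79731) = 0.98279
Series (star tracker and [0.98279]): 0.85080 × 0.98279 = 0.836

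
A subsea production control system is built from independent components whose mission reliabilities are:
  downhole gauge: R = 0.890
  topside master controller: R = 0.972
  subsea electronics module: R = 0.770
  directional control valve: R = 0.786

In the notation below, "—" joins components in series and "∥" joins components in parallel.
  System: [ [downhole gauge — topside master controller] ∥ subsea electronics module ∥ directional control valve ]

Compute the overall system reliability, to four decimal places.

0.9934

Series (downhole gauge and topside master controller): 0.890000 × 0.972000 = 0.865080
Parallel ([0.865080], subsea electronics module, and directional control valve): 1 − (1 − 0.865080)(1 − 0.770000)(1 − 0.786000) = 0.9934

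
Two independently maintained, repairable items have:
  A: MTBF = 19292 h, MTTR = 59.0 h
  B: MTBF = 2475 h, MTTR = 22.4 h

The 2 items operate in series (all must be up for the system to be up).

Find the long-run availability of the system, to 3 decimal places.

0.988

A(A) = MTBF/(MTBF+MTTR) = 19292/(19292+59.0) = 0.996951
A(B) = MTBF/(MTBF+MTTR) = 2475/(2475+22.4) = 0.991031
Series availability: 0.996951 × 0.991031 = 0.988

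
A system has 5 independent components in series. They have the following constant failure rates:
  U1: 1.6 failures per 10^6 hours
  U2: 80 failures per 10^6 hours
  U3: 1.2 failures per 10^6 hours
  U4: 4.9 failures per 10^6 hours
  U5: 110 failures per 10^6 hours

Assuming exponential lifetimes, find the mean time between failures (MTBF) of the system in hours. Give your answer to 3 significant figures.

5060

Series of exponential components: λ_sys = Σ λ_i
λ_sys = 0.0000016 + 0.000080 + 0.0000012 + 0.0000049 + 0.00011 = 1.9770e-04 /h
MTBF = 1 / λ_sys = 5060 h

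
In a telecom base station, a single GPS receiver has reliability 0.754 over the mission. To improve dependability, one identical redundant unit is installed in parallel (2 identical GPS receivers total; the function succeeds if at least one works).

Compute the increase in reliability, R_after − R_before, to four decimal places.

0.1855

R_before = 0.754
R_after = 1 − (1 − 0.754)^2 = 0.9395
ΔR = 0.9395 − 0.754 = 0.1855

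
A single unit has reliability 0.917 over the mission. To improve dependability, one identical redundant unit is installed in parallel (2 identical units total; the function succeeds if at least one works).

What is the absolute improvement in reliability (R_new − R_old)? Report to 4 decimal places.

R_before = 0.917
R_after = 1 − (1 − 0.917)^2 = 0.9931
ΔR = 0.9931 − 0.917 = 0.0761

0.0761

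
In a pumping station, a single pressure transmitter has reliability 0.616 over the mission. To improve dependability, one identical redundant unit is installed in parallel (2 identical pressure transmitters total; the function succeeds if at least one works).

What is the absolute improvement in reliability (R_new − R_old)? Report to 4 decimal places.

R_before = 0.616
R_after = 1 − (1 − 0.616)^2 = 0.8525
ΔR = 0.8525 − 0.616 = 0.2365

0.2365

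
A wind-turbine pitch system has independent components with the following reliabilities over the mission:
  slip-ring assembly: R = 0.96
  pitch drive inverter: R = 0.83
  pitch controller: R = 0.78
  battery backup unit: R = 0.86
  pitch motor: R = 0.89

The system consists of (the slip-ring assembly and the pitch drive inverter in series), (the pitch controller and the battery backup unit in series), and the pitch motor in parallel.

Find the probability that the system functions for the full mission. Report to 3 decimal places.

Series (slip-ring assembly and pitch drive inverter): 0.96000 × 0.83000 = 0.79680
Series (pitch controller and battery backup unit): 0.78000 × 0.86000 = 0.67080
Parallel ([0.79680], [0.67080], and pitch motor): 1 − (1 − 0.79680)(1 − 0.67080)(1 − 0.89000) = 0.993

0.993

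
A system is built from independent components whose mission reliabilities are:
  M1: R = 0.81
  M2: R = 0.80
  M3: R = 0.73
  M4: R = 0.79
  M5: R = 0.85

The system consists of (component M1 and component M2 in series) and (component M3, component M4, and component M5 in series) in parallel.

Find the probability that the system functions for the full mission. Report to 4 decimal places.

Series (M1 and M2): 0.810000 × 0.800000 = 0.648000
Series (M3, M4, and M5): 0.730000 × 0.790000 × 0.850000 = 0.490195
Parallel ([0.648000] and [0.490195]): 1 − (1 − 0.648000)(1 − 0.490195) = 0.8205

0.8205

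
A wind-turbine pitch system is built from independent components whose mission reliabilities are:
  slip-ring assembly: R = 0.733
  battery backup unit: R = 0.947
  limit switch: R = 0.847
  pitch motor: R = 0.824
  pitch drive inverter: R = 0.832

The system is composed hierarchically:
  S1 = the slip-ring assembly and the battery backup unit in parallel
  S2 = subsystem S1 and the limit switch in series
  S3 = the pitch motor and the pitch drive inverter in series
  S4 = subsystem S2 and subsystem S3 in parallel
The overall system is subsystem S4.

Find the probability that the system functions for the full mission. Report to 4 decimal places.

Parallel (slip-ring assembly and battery backup unit): 1 − (1 − 0.733000)(1 − 0.947000) = 0.985849
Series ([0.985849] and limit switch): 0.985849 × 0.847000 = 0.835014
Series (pitch motor and pitch drive inverter): 0.824000 × 0.832000 = 0.685568
Parallel ([0.835014] and [0.685568]): 1 − (1 − 0.835014)(1 − 0.685568) = 0.9481

0.9481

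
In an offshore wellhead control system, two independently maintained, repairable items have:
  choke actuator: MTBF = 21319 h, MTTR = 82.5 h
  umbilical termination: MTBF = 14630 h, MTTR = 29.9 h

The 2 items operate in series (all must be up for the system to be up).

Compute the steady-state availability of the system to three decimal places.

0.994

A(choke actuator) = MTBF/(MTBF+MTTR) = 21319/(21319+82.5) = 0.996145
A(umbilical termination) = MTBF/(MTBF+MTTR) = 14630/(14630+29.9) = 0.997960
Series availability: 0.996145 × 0.997960 = 0.994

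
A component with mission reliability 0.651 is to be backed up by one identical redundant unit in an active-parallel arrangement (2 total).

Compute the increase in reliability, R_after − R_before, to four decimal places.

0.2272

R_before = 0.651
R_after = 1 − (1 − 0.651)^2 = 0.8782
ΔR = 0.8782 − 0.651 = 0.2272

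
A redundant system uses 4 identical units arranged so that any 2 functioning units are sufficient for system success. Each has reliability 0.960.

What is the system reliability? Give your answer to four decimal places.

0.9998

R = Σ_{i=2}^{4} C(4,i) p^i (1−p)^{4−i} with p = 0.960
C(4,2)·0.960^2·0.040^2 = 0.008847
C(4,3)·0.960^3·0.040^1 = 0.141558
C(4,4)·0.960^4·0.040^0 = 0.849347
Sum = 0.9998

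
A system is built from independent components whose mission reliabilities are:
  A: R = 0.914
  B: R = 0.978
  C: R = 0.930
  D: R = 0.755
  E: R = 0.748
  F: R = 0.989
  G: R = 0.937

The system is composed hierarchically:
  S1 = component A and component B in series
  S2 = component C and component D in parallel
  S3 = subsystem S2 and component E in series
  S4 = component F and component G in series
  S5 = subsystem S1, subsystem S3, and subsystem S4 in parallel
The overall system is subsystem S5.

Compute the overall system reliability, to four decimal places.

Series (A and B): 0.914000 × 0.978000 = 0.893892
Parallel (C and D): 1 − (1 − 0.930000)(1 − 0.755000) = 0.982850
Series ([0.982850] and E): 0.982850 × 0.748000 = 0.735172
Series (F and G): 0.989000 × 0.937000 = 0.926693
Parallel ([0.893892], [0.735172], and [0.926693]): 1 − (1 − 0.893892)(1 − 0.735172)(1 − 0.926693) = 0.9979

0.9979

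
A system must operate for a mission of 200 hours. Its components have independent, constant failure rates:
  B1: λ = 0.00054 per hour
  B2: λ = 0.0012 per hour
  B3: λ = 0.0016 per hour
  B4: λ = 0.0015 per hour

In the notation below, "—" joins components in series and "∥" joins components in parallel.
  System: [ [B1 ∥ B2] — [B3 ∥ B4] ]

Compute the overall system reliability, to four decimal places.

R(B1) = exp(−0.00054 × 200) = 0.897628
R(B2) = exp(−0.0012 × 200) = 0.786628
R(B3) = exp(−0.0016 × 200) = 0.726149
R(B4) = exp(−0.0015 × 200) = 0.740818
Parallel (B1 and B2): 1 − (1 − 0.897628)(1 − 0.786628) = 0.978157
Parallel (B3 and B4): 1 − (1 − 0.726149)(1 − 0.740818) = 0.929023
Series ([0.978157] and [0.929023]): 0.978157 × 0.929023 = 0.9087

0.9087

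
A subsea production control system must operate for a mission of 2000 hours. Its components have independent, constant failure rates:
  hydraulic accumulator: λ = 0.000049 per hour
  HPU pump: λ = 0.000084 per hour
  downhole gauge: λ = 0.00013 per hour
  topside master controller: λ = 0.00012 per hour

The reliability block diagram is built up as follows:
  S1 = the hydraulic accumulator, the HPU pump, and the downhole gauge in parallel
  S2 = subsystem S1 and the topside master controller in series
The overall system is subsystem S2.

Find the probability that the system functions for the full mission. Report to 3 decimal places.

R(hydraulic accumulator) = exp(−0.000049 × 2000) = 0.90665
R(HPU pump) = exp(−0.000084 × 2000) = 0.84535
R(downhole gauge) = exp(−0.00013 × 2000) = 0.77105
R(topside master controller) = exp(−0.00012 × 2000) = 0.78663
Parallel (hydraulic accumulator, HPU pump, and downhole gauge): 1 − (1 − 0.90665)(1 − 0.84535)(1 − 0.77105) = 0.99669
Series ([0.99669] and topside master controller): 0.99669 × 0.78663 = 0.784

0.784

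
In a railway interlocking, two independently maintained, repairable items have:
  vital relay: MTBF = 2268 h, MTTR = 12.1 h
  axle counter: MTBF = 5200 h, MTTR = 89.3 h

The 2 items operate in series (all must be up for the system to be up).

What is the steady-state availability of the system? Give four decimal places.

A(vital relay) = MTBF/(MTBF+MTTR) = 2268/(2268+12.1) = 0.994693
A(axle counter) = MTBF/(MTBF+MTTR) = 5200/(5200+89.3) = 0.983117
Series availability: 0.994693 × 0.983117 = 0.9779

0.9779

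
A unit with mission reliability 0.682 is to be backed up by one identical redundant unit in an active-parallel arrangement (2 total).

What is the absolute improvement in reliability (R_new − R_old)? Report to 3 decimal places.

R_before = 0.682
R_after = 1 − (1 − 0.682)^2 = 0.899
ΔR = 0.899 − 0.682 = 0.217

0.217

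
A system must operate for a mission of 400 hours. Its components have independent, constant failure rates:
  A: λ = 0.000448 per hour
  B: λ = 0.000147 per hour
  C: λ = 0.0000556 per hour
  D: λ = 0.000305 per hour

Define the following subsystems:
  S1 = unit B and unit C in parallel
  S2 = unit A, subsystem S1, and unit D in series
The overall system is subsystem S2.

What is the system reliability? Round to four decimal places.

R(A) = exp(−0.000448 × 400) = 0.835939
R(B) = exp(−0.000147 × 400) = 0.942895
R(C) = exp(−0.0000556 × 400) = 0.978005
R(D) = exp(−0.000305 × 400) = 0.885148
Parallel (B and C): 1 − (1 − 0.942895)(1 − 0.978005) = 0.998744
Series (A, [0.998744], and D): 0.835939 × 0.998744 × 0.885148 = 0.7390

0.7390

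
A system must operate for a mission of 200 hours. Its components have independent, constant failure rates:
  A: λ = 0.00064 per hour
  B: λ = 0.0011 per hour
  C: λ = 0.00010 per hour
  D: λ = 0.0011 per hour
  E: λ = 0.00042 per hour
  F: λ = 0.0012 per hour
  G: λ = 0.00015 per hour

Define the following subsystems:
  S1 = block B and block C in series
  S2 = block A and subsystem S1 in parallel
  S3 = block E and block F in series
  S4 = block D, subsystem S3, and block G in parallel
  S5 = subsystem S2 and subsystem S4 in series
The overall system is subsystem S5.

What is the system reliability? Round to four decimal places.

0.9728

R(A) = exp(−0.00064 × 200) = 0.879853
R(B) = exp(−0.0011 × 200) = 0.802519
R(C) = exp(−0.00010 × 200) = 0.980199
R(D) = exp(−0.0011 × 200) = 0.802519
R(E) = exp(−0.00042 × 200) = 0.919431
R(F) = exp(−0.0012 × 200) = 0.786628
R(G) = exp(−0.00015 × 200) = 0.970446
Series (B and C): 0.802519 × 0.980199 = 0.786628
Parallel (A and [0.786628]): 1 − (1 − 0.879853)(1 − 0.786628) = 0.974364
Series (E and F): 0.919431 × 0.786628 = 0.723250
Parallel (D, [0.723250], and G): 1 − (1 − 0.802519)(1 − 0.723250)(1 − 0.970446) = 0.998385
Series ([0.974364] and [0.998385]): 0.974364 × 0.998385 = 0.9728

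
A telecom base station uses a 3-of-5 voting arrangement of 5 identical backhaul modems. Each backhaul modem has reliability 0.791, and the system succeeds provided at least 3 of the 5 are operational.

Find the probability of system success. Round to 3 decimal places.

R = Σ_{i=3}^{5} C(5,i) p^i (1−p)^{5−i} with p = 0.791
C(5,3)·0.791^3·0.209^2 = 0.21618
C(5,4)·0.791^4·0.209^1 = 0.40909
C(5,5)·0.791^5·0.209^0 = 0.30966
Sum = 0.935

0.935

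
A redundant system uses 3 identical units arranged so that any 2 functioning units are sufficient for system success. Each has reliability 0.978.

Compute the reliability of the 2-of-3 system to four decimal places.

0.9986

R = Σ_{i=2}^{3} C(3,i) p^i (1−p)^{3−i} with p = 0.978
C(3,2)·0.978^2·0.022^1 = 0.063128
C(3,3)·0.978^3·0.022^0 = 0.935441
Sum = 0.9986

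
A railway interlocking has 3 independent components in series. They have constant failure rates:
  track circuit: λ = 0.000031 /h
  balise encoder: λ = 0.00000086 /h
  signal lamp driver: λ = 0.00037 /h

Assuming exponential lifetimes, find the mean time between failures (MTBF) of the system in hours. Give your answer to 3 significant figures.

2490

Series of exponential components: λ_sys = Σ λ_i
λ_sys = 0.000031 + 0.00000086 + 0.00037 = 4.0186e-04 /h
MTBF = 1 / λ_sys = 2490 h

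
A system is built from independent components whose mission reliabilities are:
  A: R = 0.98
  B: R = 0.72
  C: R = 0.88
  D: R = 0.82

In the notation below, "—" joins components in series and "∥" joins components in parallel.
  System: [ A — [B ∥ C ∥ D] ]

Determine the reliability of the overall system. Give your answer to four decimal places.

Parallel (B, C, and D): 1 − (1 − 0.720000)(1 − 0.880000)(1 − 0.820000) = 0.993952
Series (A and [0.993952]): 0.980000 × 0.993952 = 0.9741

0.9741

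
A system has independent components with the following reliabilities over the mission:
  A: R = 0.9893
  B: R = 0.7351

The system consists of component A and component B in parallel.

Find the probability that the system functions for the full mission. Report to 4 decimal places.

0.9972

Parallel (A and B): 1 − (1 − 0.989300)(1 − 0.735100) = 0.9972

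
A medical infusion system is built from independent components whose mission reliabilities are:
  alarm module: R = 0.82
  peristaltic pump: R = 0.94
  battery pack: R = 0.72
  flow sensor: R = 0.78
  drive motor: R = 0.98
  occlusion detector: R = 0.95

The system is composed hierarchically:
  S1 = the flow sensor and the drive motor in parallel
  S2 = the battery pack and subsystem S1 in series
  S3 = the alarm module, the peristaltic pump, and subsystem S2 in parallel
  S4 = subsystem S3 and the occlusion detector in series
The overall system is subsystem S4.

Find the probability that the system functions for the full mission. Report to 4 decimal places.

0.9471

Parallel (flow sensor and drive motor): 1 − (1 − 0.780000)(1 − 0.980000) = 0.995600
Series (battery pack and [0.995600]): 0.720000 × 0.995600 = 0.716832
Parallel (alarm module, peristaltic pump, and [0.716832]): 1 − (1 − 0.820000)(1 − 0.940000)(1 − 0.716832) = 0.996942
Series ([0.996942] and occlusion detector): 0.996942 × 0.950000 = 0.9471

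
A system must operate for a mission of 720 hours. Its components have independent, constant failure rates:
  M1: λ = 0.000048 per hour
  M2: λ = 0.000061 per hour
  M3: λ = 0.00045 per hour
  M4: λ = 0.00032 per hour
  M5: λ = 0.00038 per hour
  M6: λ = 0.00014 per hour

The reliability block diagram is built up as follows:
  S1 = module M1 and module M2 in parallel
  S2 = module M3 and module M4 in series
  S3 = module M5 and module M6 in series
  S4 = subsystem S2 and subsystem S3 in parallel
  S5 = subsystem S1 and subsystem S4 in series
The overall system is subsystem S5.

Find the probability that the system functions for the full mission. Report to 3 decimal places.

R(M1) = exp(−0.000048 × 720) = 0.96603
R(M2) = exp(−0.000061 × 720) = 0.95703
R(M3) = exp(−0.00045 × 720) = 0.72325
R(M4) = exp(−0.00032 × 720) = 0.79422
R(M5) = exp(−0.00038 × 720) = 0.76064
R(M6) = exp(−0.00014 × 720) = 0.90411
Parallel (M1 and M2): 1 − (1 − 0.96603)(1 − 0.95703) = 0.99854
Series (M3 and M4): 0.72325 × 0.79422 = 0.57442
Series (M5 and M6): 0.76064 × 0.90411 = 0.68770
Parallel ([0.57442] and [0.68770]): 1 − (1 − 0.57442)(1 − 0.68770) = 0.86709
Series ([0.99854] and [0.86709]): 0.99854 × 0.86709 = 0.866

0.866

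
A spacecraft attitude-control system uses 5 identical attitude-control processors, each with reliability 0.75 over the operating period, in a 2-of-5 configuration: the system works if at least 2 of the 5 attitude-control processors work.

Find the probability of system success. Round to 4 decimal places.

0.9844

R = Σ_{i=2}^{5} C(5,i) p^i (1−p)^{5−i} with p = 0.75
C(5,2)·0.75^2·0.25^3 = 0.087891
C(5,3)·0.75^3·0.25^2 = 0.263672
C(5,4)·0.75^4·0.25^1 = 0.395508
C(5,5)·0.75^5·0.25^0 = 0.237305
Sum = 0.9844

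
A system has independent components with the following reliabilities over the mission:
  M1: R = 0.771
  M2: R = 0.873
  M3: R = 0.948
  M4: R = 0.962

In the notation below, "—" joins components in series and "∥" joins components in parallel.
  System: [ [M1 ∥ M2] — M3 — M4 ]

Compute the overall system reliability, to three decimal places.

Parallel (M1 and M2): 1 − (1 − 0.77100)(1 − 0.87300) = 0.97092
Series ([0.97092], M3, and M4): 0.97092 × 0.94800 × 0.96200 = 0.885

0.885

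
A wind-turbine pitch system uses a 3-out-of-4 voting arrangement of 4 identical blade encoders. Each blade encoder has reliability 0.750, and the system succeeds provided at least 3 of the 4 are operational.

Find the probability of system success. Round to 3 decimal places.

R = Σ_{i=3}^{4} C(4,i) p^i (1−p)^{4−i} with p = 0.750
C(4,3)·0.750^3·0.250^1 = 0.42188
C(4,4)·0.750^4·0.250^0 = 0.31641
Sum = 0.738

0.738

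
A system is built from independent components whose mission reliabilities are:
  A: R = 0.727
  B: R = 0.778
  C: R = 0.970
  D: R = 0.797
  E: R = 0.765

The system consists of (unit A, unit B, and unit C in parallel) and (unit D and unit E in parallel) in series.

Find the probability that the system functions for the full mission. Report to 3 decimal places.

0.951

Parallel (A, B, and C): 1 − (1 − 0.72700)(1 − 0.77800)(1 − 0.97000) = 0.99818
Parallel (D and E): 1 − (1 − 0.79700)(1 − 0.76500) = 0.95230
Series ([0.99818] and [0.95230]): 0.99818 × 0.95230 = 0.951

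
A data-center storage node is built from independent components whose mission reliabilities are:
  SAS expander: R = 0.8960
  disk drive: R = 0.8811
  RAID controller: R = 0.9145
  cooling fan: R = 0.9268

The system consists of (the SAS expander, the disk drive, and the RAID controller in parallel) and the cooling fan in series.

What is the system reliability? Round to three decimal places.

0.926

Parallel (SAS expander, disk drive, and RAID controller): 1 − (1 − 0.89600)(1 − 0.88110)(1 − 0.91450) = 0.99894
Series ([0.99894] and cooling fan): 0.99894 × 0.92680 = 0.926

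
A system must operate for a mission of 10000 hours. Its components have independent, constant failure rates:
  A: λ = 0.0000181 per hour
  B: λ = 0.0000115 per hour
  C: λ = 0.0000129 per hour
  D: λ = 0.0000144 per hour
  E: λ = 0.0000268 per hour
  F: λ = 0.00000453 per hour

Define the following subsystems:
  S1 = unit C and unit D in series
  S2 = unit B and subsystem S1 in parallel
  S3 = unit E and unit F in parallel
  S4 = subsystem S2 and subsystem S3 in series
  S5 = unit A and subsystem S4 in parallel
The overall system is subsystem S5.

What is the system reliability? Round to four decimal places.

R(A) = exp(−0.0000181 × 10000) = 0.834435
R(B) = exp(−0.0000115 × 10000) = 0.891366
R(C) = exp(−0.0000129 × 10000) = 0.878974
R(D) = exp(−0.0000144 × 10000) = 0.865888
R(E) = exp(−0.0000268 × 10000) = 0.764908
R(F) = exp(−0.00000453 × 10000) = 0.955711
Series (C and D): 0.878974 × 0.865888 = 0.761093
Parallel (B and [0.761093]): 1 − (1 − 0.891366)(1 − 0.761093) = 0.974047
Parallel (E and F): 1 − (1 − 0.764908)(1 − 0.955711) = 0.989588
Series ([0.974047] and [0.989588]): 0.974047 × 0.989588 = 0.963905
Parallel (A and [0.963905]): 1 − (1 − 0.834435)(1 − 0.963905) = 0.9940

0.9940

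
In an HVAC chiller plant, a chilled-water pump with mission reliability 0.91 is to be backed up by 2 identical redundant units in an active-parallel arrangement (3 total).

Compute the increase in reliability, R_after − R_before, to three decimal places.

0.089

R_before = 0.91
R_after = 1 − (1 − 0.91)^3 = 0.999
ΔR = 0.999 − 0.91 = 0.089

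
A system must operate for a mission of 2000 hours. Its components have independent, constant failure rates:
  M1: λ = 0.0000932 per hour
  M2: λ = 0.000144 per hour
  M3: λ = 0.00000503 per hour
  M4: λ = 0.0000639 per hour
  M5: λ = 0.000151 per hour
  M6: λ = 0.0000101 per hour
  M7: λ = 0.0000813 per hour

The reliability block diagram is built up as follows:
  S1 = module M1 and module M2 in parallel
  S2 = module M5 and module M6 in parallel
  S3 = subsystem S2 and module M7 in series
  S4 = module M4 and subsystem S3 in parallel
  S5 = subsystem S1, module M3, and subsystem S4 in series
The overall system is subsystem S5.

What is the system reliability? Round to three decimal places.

0.930

R(M1) = exp(−0.0000932 × 2000) = 0.82994
R(M2) = exp(−0.000144 × 2000) = 0.74976
R(M3) = exp(−0.00000503 × 2000) = 0.98999
R(M4) = exp(−0.0000639 × 2000) = 0.88003
R(M5) = exp(−0.000151 × 2000) = 0.73934
R(M6) = exp(−0.0000101 × 2000) = 0.98000
R(M7) = exp(−0.0000813 × 2000) = 0.84993
Parallel (M1 and M2): 1 − (1 − 0.82994)(1 − 0.74976) = 0.95744
Parallel (M5 and M6): 1 − (1 − 0.73934)(1 − 0.98000) = 0.99479
Series ([0.99479] and M7): 0.99479 × 0.84993 = 0.84550
Parallel (M4 and [0.84550]): 1 − (1 − 0.88003)(1 − 0.84550) = 0.98146
Series ([0.95744], M3, and [0.98146]): 0.95744 × 0.98999 × 0.98146 = 0.930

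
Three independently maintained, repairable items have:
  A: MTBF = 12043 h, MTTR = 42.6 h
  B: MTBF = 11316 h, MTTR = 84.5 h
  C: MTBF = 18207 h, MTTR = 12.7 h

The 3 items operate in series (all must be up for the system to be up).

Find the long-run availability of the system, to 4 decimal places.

A(A) = MTBF/(MTBF+MTTR) = 12043/(12043+42.6) = 0.996475
A(B) = MTBF/(MTBF+MTTR) = 11316/(11316+84.5) = 0.992588
A(C) = MTBF/(MTBF+MTTR) = 18207/(18207+12.7) = 0.999303
Series availability: 0.996475 × 0.992588 × 0.999303 = 0.9884

0.9884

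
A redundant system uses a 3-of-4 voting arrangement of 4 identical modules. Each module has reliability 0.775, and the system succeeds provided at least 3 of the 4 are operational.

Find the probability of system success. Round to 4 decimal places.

0.7797

R = Σ_{i=3}^{4} C(4,i) p^i (1−p)^{4−i} with p = 0.775
C(4,3)·0.775^3·0.225^1 = 0.418936
C(4,4)·0.775^4·0.225^0 = 0.360750
Sum = 0.7797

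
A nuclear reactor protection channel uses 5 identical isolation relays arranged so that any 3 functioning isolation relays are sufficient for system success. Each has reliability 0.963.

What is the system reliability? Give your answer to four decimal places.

R = Σ_{i=3}^{5} C(5,i) p^i (1−p)^{5−i} with p = 0.963
C(5,3)·0.963^3·0.037^2 = 0.012226
C(5,4)·0.963^4·0.037^1 = 0.159102
C(5,5)·0.963^5·0.037^0 = 0.828193
Sum = 0.9995

0.9995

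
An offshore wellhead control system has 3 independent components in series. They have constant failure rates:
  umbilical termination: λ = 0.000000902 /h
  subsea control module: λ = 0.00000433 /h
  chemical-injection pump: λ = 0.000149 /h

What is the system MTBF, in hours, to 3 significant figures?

Series of exponential components: λ_sys = Σ λ_i
λ_sys = 0.000000902 + 0.00000433 + 0.000149 = 1.5423e-04 /h
MTBF = 1 / λ_sys = 6480 h

6480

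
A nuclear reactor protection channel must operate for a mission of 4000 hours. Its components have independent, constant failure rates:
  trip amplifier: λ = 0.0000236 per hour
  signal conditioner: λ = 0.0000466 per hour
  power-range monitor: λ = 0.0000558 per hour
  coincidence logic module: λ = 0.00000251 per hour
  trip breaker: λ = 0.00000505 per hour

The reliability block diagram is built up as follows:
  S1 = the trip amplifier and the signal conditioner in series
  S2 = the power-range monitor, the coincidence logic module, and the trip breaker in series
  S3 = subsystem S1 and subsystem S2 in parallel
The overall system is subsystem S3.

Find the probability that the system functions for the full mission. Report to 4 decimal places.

0.9452

R(trip amplifier) = exp(−0.0000236 × 4000) = 0.909919
R(signal conditioner) = exp(−0.0000466 × 4000) = 0.829942
R(power-range monitor) = exp(−0.0000558 × 4000) = 0.799955
R(coincidence logic module) = exp(−0.00000251 × 4000) = 0.990010
R(trip breaker) = exp(−0.00000505 × 4000) = 0.980003
Series (trip amplifier and signal conditioner): 0.909919 × 0.829942 = 0.755180
Series (power-range monitor, coincidence logic module, and trip breaker): 0.799955 × 0.990010 × 0.980003 = 0.776127
Parallel ([0.755180] and [0.776127]): 1 − (1 − 0.755180)(1 − 0.776127) = 0.9452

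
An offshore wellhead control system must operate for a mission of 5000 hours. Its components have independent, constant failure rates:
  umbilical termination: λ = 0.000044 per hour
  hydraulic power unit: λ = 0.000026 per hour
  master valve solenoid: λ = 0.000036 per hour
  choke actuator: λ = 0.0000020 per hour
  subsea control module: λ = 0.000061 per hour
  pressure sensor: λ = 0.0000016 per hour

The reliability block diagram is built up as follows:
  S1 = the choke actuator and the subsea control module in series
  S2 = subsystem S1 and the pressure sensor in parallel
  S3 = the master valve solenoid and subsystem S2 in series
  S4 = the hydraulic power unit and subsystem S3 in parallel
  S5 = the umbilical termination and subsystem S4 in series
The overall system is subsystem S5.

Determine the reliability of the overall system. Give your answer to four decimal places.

R(umbilical termination) = exp(−0.000044 × 5000) = 0.802519
R(hydraulic power unit) = exp(−0.000026 × 5000) = 0.878095
R(master valve solenoid) = exp(−0.000036 × 5000) = 0.835270
R(choke actuator) = exp(−0.0000020 × 5000) = 0.990050
R(subsea control module) = exp(−0.000061 × 5000) = 0.737123
R(pressure sensor) = exp(−0.0000016 × 5000) = 0.992032
Series (choke actuator and subsea control module): 0.990050 × 0.737123 = 0.729789
Parallel ([0.729789] and pressure sensor): 1 − (1 − 0.729789)(1 − 0.992032) = 0.997847
Series (master valve solenoid and [0.997847]): 0.835270 × 0.997847 = 0.833472
Parallel (hydraulic power unit and [0.833472]): 1 − (1 − 0.878095)(1 − 0.833472) = 0.979699
Series (umbilical termination and [0.979699]): 0.802519 × 0.979699 = 0.7862

0.7862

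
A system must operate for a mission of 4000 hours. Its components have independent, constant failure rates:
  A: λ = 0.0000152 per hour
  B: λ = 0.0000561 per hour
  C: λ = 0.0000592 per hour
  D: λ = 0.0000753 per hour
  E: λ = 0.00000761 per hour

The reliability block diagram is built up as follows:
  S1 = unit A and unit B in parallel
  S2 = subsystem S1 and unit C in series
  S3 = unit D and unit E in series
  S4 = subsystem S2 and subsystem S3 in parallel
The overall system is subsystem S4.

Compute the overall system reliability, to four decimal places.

R(A) = exp(−0.0000152 × 4000) = 0.941011
R(B) = exp(−0.0000561 × 4000) = 0.798995
R(C) = exp(−0.0000592 × 4000) = 0.789149
R(D) = exp(−0.0000753 × 4000) = 0.739930
R(E) = exp(−0.00000761 × 4000) = 0.970019
Parallel (A and B): 1 − (1 − 0.941011)(1 − 0.798995) = 0.988143
Series ([0.988143] and C): 0.988143 × 0.789149 = 0.779792
Series (D and E): 0.739930 × 0.970019 = 0.717746
Parallel ([0.779792] and [0.717746]): 1 − (1 − 0.779792)(1 − 0.717746) = 0.9378

0.9378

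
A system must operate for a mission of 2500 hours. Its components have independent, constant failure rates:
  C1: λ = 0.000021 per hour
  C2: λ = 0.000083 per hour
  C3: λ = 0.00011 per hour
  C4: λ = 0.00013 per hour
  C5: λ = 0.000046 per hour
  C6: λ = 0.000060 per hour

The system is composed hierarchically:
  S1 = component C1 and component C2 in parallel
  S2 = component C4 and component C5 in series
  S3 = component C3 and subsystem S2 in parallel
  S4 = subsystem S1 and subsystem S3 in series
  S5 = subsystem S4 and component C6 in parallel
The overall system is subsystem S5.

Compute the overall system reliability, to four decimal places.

R(C1) = exp(−0.000021 × 2500) = 0.948854
R(C2) = exp(−0.000083 × 2500) = 0.812613
R(C3) = exp(−0.00011 × 2500) = 0.759572
R(C4) = exp(−0.00013 × 2500) = 0.722527
R(C5) = exp(−0.000046 × 2500) = 0.891366
R(C6) = exp(−0.000060 × 2500) = 0.860708
Parallel (C1 and C2): 1 − (1 − 0.948854)(1 − 0.812613) = 0.990416
Series (C4 and C5): 0.722527 × 0.891366 = 0.644036
Parallel (C3 and [0.644036]): 1 − (1 − 0.759572)(1 − 0.644036) = 0.914416
Series ([0.990416] and [0.914416]): 0.990416 × 0.914416 = 0.905652
Parallel ([0.905652] and C6): 1 − (1 − 0.905652)(1 − 0.860708) = 0.9869

0.9869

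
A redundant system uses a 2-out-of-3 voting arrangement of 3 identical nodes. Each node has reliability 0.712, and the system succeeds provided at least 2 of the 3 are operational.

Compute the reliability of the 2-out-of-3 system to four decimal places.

R = Σ_{i=2}^{3} C(3,i) p^i (1−p)^{3−i} with p = 0.712
C(3,2)·0.712^2·0.288^1 = 0.438000
C(3,3)·0.712^3·0.288^0 = 0.360944
Sum = 0.7989

0.7989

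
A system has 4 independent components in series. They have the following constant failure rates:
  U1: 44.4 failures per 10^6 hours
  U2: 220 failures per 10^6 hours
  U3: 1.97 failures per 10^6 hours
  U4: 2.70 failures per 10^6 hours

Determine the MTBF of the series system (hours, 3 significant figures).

3720

Series of exponential components: λ_sys = Σ λ_i
λ_sys = 0.0000444 + 0.000220 + 0.00000197 + 0.00000270 = 2.6907e-04 /h
MTBF = 1 / λ_sys = 3720 h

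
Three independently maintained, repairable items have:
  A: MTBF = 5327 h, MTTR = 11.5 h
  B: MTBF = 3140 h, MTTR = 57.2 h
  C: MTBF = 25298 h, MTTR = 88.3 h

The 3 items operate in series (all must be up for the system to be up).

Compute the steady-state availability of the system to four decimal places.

0.9766

A(A) = MTBF/(MTBF+MTTR) = 5327/(5327+11.5) = 0.997846
A(B) = MTBF/(MTBF+MTTR) = 3140/(3140+57.2) = 0.982109
A(C) = MTBF/(MTBF+MTTR) = 25298/(25298+88.3) = 0.996522
Series availability: 0.997846 × 0.982109 × 0.996522 = 0.9766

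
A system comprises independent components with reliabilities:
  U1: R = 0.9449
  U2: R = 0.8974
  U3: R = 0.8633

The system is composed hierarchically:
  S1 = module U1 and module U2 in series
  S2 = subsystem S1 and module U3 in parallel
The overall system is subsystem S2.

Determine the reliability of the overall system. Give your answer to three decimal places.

0.979

Series (U1 and U2): 0.94490 × 0.89740 = 0.84795
Parallel ([0.84795] and U3): 1 − (1 − 0.84795)(1 − 0.86330) = 0.979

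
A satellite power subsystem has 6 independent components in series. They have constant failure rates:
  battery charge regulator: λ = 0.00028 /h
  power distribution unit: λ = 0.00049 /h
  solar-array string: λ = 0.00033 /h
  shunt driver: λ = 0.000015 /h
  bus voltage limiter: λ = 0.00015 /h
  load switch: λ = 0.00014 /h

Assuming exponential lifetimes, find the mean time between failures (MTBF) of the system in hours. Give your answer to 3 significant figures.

Series of exponential components: λ_sys = Σ λ_i
λ_sys = 0.00028 + 0.00049 + 0.00033 + 0.000015 + 0.00015 + 0.00014 = 1.4050e-03 /h
MTBF = 1 / λ_sys = 712 h

712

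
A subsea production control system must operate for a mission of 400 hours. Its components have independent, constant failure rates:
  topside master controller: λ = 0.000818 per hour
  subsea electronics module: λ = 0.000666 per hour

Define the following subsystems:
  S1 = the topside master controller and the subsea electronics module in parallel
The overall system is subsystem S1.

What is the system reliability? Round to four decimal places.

R(topside master controller) = exp(−0.000818 × 400) = 0.720940
R(subsea electronics module) = exp(−0.000666 × 400) = 0.766133
Parallel (topside master controller and subsea electronics module): 1 − (1 − 0.720940)(1 − 0.766133) = 0.9347

0.9347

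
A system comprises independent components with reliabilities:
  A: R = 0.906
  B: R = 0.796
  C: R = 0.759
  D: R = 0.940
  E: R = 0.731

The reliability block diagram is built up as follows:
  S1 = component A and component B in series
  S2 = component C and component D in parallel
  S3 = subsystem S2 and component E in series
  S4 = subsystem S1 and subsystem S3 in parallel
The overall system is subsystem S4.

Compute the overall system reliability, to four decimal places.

Series (A and B): 0.906000 × 0.796000 = 0.721176
Parallel (C and D): 1 − (1 − 0.759000)(1 − 0.940000) = 0.985540
Series ([0.985540] and E): 0.985540 × 0.731000 = 0.720430
Parallel ([0.721176] and [0.720430]): 1 − (1 − 0.721176)(1 − 0.720430) = 0.9220

0.9220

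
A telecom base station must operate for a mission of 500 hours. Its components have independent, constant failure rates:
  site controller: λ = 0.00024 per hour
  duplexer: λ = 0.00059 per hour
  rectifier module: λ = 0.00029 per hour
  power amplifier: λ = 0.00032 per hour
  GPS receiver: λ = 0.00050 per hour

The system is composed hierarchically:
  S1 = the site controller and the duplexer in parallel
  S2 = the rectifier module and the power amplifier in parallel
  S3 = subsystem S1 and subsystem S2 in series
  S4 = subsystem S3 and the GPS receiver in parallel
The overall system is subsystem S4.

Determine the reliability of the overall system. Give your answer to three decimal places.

R(site controller) = exp(−0.00024 × 500) = 0.88692
R(duplexer) = exp(−0.00059 × 500) = 0.74453
R(rectifier module) = exp(−0.00029 × 500) = 0.86502
R(power amplifier) = exp(−0.00032 × 500) = 0.85214
R(GPS receiver) = exp(−0.00050 × 500) = 0.77880
Parallel (site controller and duplexer): 1 − (1 − 0.88692)(1 − 0.74453) = 0.97111
Parallel (rectifier module and power amplifier): 1 − (1 − 0.86502)(1 − 0.85214) = 0.98004
Series ([0.97111] and [0.98004]): 0.97111 × 0.98004 = 0.95173
Parallel ([0.95173] and GPS receiver): 1 − (1 − 0.95173)(1 − 0.77880) = 0.989

0.989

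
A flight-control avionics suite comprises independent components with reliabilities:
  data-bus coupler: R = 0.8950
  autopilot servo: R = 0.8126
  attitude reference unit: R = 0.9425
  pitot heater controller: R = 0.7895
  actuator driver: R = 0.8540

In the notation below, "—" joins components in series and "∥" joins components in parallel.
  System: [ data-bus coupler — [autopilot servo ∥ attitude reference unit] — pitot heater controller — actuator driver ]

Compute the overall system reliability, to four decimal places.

0.5969

Parallel (autopilot servo and attitude reference unit): 1 − (1 − 0.812600)(1 − 0.942500) = 0.989225
Series (data-bus coupler, [0.989225], pitot heater controller, and actuator driver): 0.895000 × 0.989225 × 0.789500 × 0.854000 = 0.5969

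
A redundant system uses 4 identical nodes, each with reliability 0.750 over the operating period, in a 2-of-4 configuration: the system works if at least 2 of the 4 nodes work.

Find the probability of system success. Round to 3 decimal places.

0.949

R = Σ_{i=2}^{4} C(4,i) p^i (1−p)^{4−i} with p = 0.750
C(4,2)·0.750^2·0.250^2 = 0.21094
C(4,3)·0.750^3·0.250^1 = 0.42188
C(4,4)·0.750^4·0.250^0 = 0.31641
Sum = 0.949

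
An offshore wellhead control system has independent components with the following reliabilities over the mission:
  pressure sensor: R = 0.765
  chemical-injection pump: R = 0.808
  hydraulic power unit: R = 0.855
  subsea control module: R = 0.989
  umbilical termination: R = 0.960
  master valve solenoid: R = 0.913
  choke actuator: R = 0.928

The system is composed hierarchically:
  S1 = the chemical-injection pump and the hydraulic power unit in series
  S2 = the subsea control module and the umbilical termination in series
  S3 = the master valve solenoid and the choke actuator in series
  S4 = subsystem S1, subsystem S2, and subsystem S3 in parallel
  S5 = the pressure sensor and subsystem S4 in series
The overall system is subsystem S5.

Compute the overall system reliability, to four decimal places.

0.7632

Series (chemical-injection pump and hydraulic power unit): 0.808000 × 0.855000 = 0.690840
Series (subsea control module and umbilical termination): 0.989000 × 0.960000 = 0.949440
Series (master valve solenoid and choke actuator): 0.913000 × 0.928000 = 0.847264
Parallel ([0.690840], [0.949440], and [0.847264]): 1 − (1 − 0.690840)(1 − 0.949440)(1 − 0.847264) = 0.997613
Series (pressure sensor and [0.997613]): 0.765000 × 0.997613 = 0.7632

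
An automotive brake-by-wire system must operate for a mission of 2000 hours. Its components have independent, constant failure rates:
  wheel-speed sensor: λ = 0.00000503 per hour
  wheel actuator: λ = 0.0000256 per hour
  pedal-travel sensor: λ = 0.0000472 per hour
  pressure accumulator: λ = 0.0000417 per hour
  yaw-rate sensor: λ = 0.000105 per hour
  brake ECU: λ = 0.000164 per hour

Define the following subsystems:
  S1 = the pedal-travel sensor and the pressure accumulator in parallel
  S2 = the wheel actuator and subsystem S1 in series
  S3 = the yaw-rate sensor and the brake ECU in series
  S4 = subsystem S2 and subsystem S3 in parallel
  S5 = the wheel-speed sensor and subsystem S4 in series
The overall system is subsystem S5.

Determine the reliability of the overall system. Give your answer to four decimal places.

0.9666

R(wheel-speed sensor) = exp(−0.00000503 × 2000) = 0.989990
R(wheel actuator) = exp(−0.0000256 × 2000) = 0.950089
R(pedal-travel sensor) = exp(−0.0000472 × 2000) = 0.909919
R(pressure accumulator) = exp(−0.0000417 × 2000) = 0.919983
R(yaw-rate sensor) = exp(−0.000105 × 2000) = 0.810584
R(brake ECU) = exp(−0.000164 × 2000) = 0.720363
Parallel (pedal-travel sensor and pressure accumulator): 1 − (1 − 0.909919)(1 − 0.919983) = 0.992792
Series (wheel actuator and [0.992792]): 0.950089 × 0.992792 = 0.943241
Series (yaw-rate sensor and brake ECU): 0.810584 × 0.720363 = 0.583915
Parallel ([0.943241] and [0.583915]): 1 − (1 − 0.943241)(1 − 0.583915) = 0.976383
Series (wheel-speed sensor and [0.976383]): 0.989990 × 0.976383 = 0.9666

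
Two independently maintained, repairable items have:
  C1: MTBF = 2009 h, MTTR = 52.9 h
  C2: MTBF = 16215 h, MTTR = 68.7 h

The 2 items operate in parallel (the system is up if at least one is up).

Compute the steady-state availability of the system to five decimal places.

A(C1) = MTBF/(MTBF+MTTR) = 2009/(2009+52.9) = 0.974344
A(C2) = MTBF/(MTBF+MTTR) = 16215/(16215+68.7) = 0.995781
Parallel availability: 1 − (1 − 0.974344)(1 − 0.995781) = 0.99989

0.99989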